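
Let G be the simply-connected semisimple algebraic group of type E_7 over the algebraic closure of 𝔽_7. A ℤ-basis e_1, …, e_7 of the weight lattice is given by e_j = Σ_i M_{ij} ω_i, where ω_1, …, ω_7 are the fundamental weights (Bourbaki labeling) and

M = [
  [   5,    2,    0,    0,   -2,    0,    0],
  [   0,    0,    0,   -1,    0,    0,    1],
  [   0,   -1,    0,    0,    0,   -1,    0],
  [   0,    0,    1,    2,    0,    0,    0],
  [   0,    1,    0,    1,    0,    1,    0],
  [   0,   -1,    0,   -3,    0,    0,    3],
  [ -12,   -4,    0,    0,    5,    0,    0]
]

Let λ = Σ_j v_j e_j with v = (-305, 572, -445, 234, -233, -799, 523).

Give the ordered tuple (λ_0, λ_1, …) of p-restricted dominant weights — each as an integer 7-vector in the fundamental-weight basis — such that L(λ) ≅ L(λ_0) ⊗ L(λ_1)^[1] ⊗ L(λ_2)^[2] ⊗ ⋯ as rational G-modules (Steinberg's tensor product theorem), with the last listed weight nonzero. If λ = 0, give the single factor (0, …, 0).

((1, 2, 3, 2, 0, 1, 4), (5, 6, 4, 3, 1, 0, 1), (1, 5, 4, 0, 0, 6, 4))

Converting to the ω-basis (c_i = row i of M dotted with v = (-305, 572, -445, 234, -233, -799, 523)):
  c_1 = 5*-305 + 2*572 + 0*-445 + 0*234 + -2*-233 + 0*-799 + 0*523 = 85
  c_2 = 0*-305 + 0*572 + 0*-445 + -1*234 + 0*-233 + 0*-799 + 1*523 = 289
  c_3 = 0*-305 + -1*572 + 0*-445 + 0*234 + 0*-233 + -1*-799 + 0*523 = 227
  c_4 = 0*-305 + 0*572 + 1*-445 + 2*234 + 0*-233 + 0*-799 + 0*523 = 23
  c_5 = 0*-305 + 1*572 + 0*-445 + 1*234 + 0*-233 + 1*-799 + 0*523 = 7
  c_6 = 0*-305 + -1*572 + 0*-445 + -3*234 + 0*-233 + 0*-799 + 3*523 = 295
  c_7 = -12*-305 + -4*572 + 0*-445 + 0*234 + 5*-233 + 0*-799 + 0*523 = 207
p = 7; digits c_i = Σ_j d_{ij}·7^j, 0 ≤ d_{ij} < 7:
  c_1 = 85 = 1·7^0 + 5·7^1 + 1·7^2
  c_2 = 289 = 2·7^0 + 6·7^1 + 5·7^2
  c_3 = 227 = 3·7^0 + 4·7^1 + 4·7^2
  c_4 = 23 = 2·7^0 + 3·7^1
  c_5 = 7 = 0·7^0 + 1·7^1
  c_6 = 295 = 1·7^0 + 0·7^1 + 6·7^2
  c_7 = 207 = 4·7^0 + 1·7^1 + 4·7^2
p-restricted factor λ_0 = (1, 2, 3, 2, 0, 1, 4)
p-restricted factor λ_1 = (5, 6, 4, 3, 1, 0, 1)
p-restricted factor λ_2 = (1, 5, 4, 0, 0, 6, 4)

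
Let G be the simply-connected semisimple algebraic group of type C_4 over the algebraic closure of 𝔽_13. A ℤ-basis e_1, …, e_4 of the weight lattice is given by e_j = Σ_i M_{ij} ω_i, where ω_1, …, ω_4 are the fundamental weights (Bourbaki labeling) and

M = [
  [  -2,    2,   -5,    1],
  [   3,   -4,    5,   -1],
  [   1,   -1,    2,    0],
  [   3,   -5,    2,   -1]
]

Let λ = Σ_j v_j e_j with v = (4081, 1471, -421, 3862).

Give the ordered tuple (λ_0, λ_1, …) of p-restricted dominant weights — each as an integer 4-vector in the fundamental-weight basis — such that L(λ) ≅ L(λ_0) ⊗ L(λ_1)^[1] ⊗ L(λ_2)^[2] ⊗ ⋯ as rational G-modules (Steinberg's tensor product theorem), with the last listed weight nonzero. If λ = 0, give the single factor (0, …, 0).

((6, 2, 0, 2), (5, 4, 6, 1), (4, 2, 10, 1))

Compute c_i = Σ_j M_{ij} v_j with v = (4081, 1471, -421, 3862):
  c_1 = (-2)·(4081) + (2)·(1471) + (-5)·(-421) + (1)·(3862) = 747
  c_2 = (3)·(4081) + (-4)·(1471) + (5)·(-421) + (-1)·(3862) = 392
  c_3 = (1)·(4081) + (-1)·(1471) + (2)·(-421) + (0)·(3862) = 1768
  c_4 = (3)·(4081) + (-5)·(1471) + (2)·(-421) + (-1)·(3862) = 184
p = 13; digits c_i = Σ_j d_{ij}·13^j, 0 ≤ d_{ij} < 13:
  c_1 = 747 = 6·13^0 + 5·13^1 + 4·13^2
  c_2 = 392 = 2·13^0 + 4·13^1 + 2·13^2
  c_3 = 1768 = 0·13^0 + 6·13^1 + 10·13^2
  c_4 = 184 = 2·13^0 + 1·13^1 + 1·13^2
p-restricted factor λ_0 = (6, 2, 0, 2)
p-restricted factor λ_1 = (5, 4, 6, 1)
p-restricted factor λ_2 = (4, 2, 10, 1)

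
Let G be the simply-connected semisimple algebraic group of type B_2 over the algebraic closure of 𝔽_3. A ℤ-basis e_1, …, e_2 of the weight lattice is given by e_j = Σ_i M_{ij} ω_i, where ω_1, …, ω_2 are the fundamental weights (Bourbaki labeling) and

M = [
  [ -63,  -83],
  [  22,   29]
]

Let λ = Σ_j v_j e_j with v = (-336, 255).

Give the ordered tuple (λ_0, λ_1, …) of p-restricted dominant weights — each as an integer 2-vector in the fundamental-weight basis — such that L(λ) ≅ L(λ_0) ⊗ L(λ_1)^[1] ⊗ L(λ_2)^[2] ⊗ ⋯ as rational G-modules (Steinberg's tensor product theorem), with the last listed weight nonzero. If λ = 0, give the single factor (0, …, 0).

Change of basis e → ω: c = M·v where v = (-336, 255):
  c_1 = -63*-336 + -83*255 = 3
  c_2 = 22*-336 + 29*255 = 3
Writing each c_i in base p = 3:
  c_1 = 3 = 0·3^0 + 1·3^1
  c_2 = 3 = 0·3^0 + 1·3^1
Factor λ_0 = (0, 0)
Factor λ_1 = (1, 1)

((0, 0), (1, 1))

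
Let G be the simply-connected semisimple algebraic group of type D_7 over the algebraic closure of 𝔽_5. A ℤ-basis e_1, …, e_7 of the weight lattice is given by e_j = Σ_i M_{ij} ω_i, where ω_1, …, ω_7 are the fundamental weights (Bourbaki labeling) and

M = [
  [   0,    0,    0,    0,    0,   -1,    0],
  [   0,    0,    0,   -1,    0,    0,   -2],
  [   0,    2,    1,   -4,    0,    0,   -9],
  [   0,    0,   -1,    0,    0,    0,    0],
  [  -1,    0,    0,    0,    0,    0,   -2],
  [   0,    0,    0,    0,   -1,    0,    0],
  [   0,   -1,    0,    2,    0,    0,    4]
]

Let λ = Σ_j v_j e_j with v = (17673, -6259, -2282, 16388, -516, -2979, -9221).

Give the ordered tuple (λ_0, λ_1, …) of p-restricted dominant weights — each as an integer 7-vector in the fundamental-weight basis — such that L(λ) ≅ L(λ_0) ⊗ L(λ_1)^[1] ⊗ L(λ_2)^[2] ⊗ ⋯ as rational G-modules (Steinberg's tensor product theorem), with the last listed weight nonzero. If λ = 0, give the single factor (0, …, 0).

In the fundamental-weight basis, λ has coordinates c = M·v (v = (17673, -6259, -2282, 16388, -516, -2979, -9221)):
  c_1 = 0*17673 + 0*-6259 + 0*-2282 + 0*16388 + 0*-516 + -1*-2979 + 0*-9221 = 2979
  c_2 = 0*17673 + 0*-6259 + 0*-2282 + -1*16388 + 0*-516 + 0*-2979 + -2*-9221 = 2054
  c_3 = 0*17673 + 2*-6259 + 1*-2282 + -4*16388 + 0*-516 + 0*-2979 + -9*-9221 = 2637
  c_4 = 0*17673 + 0*-6259 + -1*-2282 + 0*16388 + 0*-516 + 0*-2979 + 0*-9221 = 2282
  c_5 = -1*17673 + 0*-6259 + 0*-2282 + 0*16388 + 0*-516 + 0*-2979 + -2*-9221 = 769
  c_6 = 0*17673 + 0*-6259 + 0*-2282 + 0*16388 + -1*-516 + 0*-2979 + 0*-9221 = 516
  c_7 = 0*17673 + -1*-6259 + 0*-2282 + 2*16388 + 0*-516 + 0*-2979 + 4*-9221 = 2151
Writing each c_i in base p = 5:
  c_1 = 2979 = 4·5^0 + 0·5^1 + 4·5^2 + 3·5^3 + 4·5^4
  c_2 = 2054 = 4·5^0 + 0·5^1 + 2·5^2 + 1·5^3 + 3·5^4
  c_3 = 2637 = 2·5^0 + 2·5^1 + 0·5^2 + 1·5^3 + 4·5^4
  c_4 = 2282 = 2·5^0 + 1·5^1 + 1·5^2 + 3·5^3 + 3·5^4
  c_5 = 769 = 4·5^0 + 3·5^1 + 0·5^2 + 1·5^3 + 1·5^4
  c_6 = 516 = 1·5^0 + 3·5^1 + 0·5^2 + 4·5^3
  c_7 = 2151 = 1·5^0 + 0·5^1 + 1·5^2 + 2·5^3 + 3·5^4
λ_0 = (4, 4, 2, 2, 4, 1, 1)
λ_1 = (0, 0, 2, 1, 3, 3, 0)
λ_2 = (4, 2, 0, 1, 0, 0, 1)
λ_3 = (3, 1, 1, 3, 1, 4, 2)
λ_4 = (4, 3, 4, 3, 1, 0, 3)

((4, 4, 2, 2, 4, 1, 1), (0, 0, 2, 1, 3, 3, 0), (4, 2, 0, 1, 0, 0, 1), (3, 1, 1, 3, 1, 4, 2), (4, 3, 4, 3, 1, 0, 3))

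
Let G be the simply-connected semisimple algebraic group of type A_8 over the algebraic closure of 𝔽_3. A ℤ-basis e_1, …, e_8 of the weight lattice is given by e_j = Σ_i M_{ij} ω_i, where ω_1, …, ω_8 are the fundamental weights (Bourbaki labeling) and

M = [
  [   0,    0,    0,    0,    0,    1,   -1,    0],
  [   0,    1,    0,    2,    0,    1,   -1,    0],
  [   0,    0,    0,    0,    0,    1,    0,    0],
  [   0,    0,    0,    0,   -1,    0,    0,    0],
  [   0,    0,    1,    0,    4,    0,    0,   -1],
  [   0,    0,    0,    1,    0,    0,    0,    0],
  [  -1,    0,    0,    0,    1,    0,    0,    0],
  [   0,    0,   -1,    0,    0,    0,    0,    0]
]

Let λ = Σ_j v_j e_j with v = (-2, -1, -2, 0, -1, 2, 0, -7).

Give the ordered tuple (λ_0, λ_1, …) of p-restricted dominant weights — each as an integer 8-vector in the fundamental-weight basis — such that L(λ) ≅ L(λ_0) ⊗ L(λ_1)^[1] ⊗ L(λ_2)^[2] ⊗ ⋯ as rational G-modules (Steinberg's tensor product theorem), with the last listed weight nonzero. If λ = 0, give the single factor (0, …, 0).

ω-coordinates c = M·v, v = (-2, -1, -2, 0, -1, 2, 0, -7):
  c_1 = (0)·(-2) + (0)·(-1) + (0)·(-2) + (0)·(0) + (0)·(-1) + (1)·(2) + (-1)·(0) + (0)·(-7) = 2
  c_2 = (0)·(-2) + (1)·(-1) + (0)·(-2) + (2)·(0) + (0)·(-1) + (1)·(2) + (-1)·(0) + (0)·(-7) = 1
  c_3 = (0)·(-2) + (0)·(-1) + (0)·(-2) + (0)·(0) + (0)·(-1) + (1)·(2) + (0)·(0) + (0)·(-7) = 2
  c_4 = (0)·(-2) + (0)·(-1) + (0)·(-2) + (0)·(0) + (-1)·(-1) + (0)·(2) + (0)·(0) + (0)·(-7) = 1
  c_5 = (0)·(-2) + (0)·(-1) + (1)·(-2) + (0)·(0) + (4)·(-1) + (0)·(2) + (0)·(0) + (-1)·(-7) = 1
  c_6 = (0)·(-2) + (0)·(-1) + (0)·(-2) + (1)·(0) + (0)·(-1) + (0)·(2) + (0)·(0) + (0)·(-7) = 0
  c_7 = (-1)·(-2) + (0)·(-1) + (0)·(-2) + (0)·(0) + (1)·(-1) + (0)·(2) + (0)·(0) + (0)·(-7) = 1
  c_8 = (0)·(-2) + (0)·(-1) + (-1)·(-2) + (0)·(0) + (0)·(-1) + (0)·(2) + (0)·(0) + (0)·(-7) = 2
Base-3 expansion of each c_i:
  c_1 = 2 = 2·3^0
  c_2 = 1 = 1·3^0
  c_3 = 2 = 2·3^0
  c_4 = 1 = 1·3^0
  c_5 = 1 = 1·3^0
  c_6 = 0
  c_7 = 1 = 1·3^0
  c_8 = 2 = 2·3^0
Factor λ_0 = (2, 1, 2, 1, 1, 0, 1, 2)

((2, 1, 2, 1, 1, 0, 1, 2),)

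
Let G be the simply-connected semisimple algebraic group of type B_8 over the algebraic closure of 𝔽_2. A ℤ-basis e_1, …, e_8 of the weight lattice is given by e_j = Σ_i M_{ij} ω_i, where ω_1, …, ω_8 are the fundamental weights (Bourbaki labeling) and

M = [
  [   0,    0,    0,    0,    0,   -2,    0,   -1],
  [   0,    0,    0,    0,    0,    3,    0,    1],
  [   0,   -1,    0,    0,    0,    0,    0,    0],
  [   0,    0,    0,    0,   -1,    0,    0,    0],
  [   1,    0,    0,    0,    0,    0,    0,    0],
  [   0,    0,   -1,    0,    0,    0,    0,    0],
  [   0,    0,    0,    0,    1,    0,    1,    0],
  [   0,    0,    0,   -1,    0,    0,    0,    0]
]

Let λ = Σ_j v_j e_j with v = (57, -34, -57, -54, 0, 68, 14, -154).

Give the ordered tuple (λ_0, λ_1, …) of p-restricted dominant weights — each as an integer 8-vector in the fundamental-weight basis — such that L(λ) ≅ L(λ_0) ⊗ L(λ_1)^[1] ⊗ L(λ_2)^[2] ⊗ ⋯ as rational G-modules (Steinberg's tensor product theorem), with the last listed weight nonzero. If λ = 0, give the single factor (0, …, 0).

((0, 0, 0, 0, 1, 1, 0, 0), (1, 1, 1, 0, 0, 0, 1, 1), (0, 0, 0, 0, 0, 0, 1, 1), (0, 0, 0, 0, 1, 1, 1, 0), (1, 1, 0, 0, 1, 1, 0, 1), (0, 1, 1, 0, 1, 1, 0, 1))

Converting to the ω-basis (c_i = row i of M dotted with v = (57, -34, -57, -54, 0, 68, 14, -154)):
  c_1 = 0*57 + 0*-34 + 0*-57 + 0*-54 + 0*0 + -2*68 + 0*14 + -1*-154 = 18
  c_2 = 0*57 + 0*-34 + 0*-57 + 0*-54 + 0*0 + 3*68 + 0*14 + 1*-154 = 50
  c_3 = 0*57 + -1*-34 + 0*-57 + 0*-54 + 0*0 + 0*68 + 0*14 + 0*-154 = 34
  c_4 = 0*57 + 0*-34 + 0*-57 + 0*-54 + -1*0 + 0*68 + 0*14 + 0*-154 = 0
  c_5 = 1*57 + 0*-34 + 0*-57 + 0*-54 + 0*0 + 0*68 + 0*14 + 0*-154 = 57
  c_6 = 0*57 + 0*-34 + -1*-57 + 0*-54 + 0*0 + 0*68 + 0*14 + 0*-154 = 57
  c_7 = 0*57 + 0*-34 + 0*-57 + 0*-54 + 1*0 + 0*68 + 1*14 + 0*-154 = 14
  c_8 = 0*57 + 0*-34 + 0*-57 + -1*-54 + 0*0 + 0*68 + 0*14 + 0*-154 = 54
Base-2 expansion of each c_i:
  c_1 = 18 = 0·2^0 + 1·2^1 + 0·2^2 + 0·2^3 + 1·2^4
  c_2 = 50 = 0·2^0 + 1·2^1 + 0·2^2 + 0·2^3 + 1·2^4 + 1·2^5
  c_3 = 34 = 0·2^0 + 1·2^1 + 0·2^2 + 0·2^3 + 0·2^4 + 1·2^5
  c_4 = 0
  c_5 = 57 = 1·2^0 + 0·2^1 + 0·2^2 + 1·2^3 + 1·2^4 + 1·2^5
  c_6 = 57 = 1·2^0 + 0·2^1 + 0·2^2 + 1·2^3 + 1·2^4 + 1·2^5
  c_7 = 14 = 0·2^0 + 1·2^1 + 1·2^2 + 1·2^3
  c_8 = 54 = 0·2^0 + 1·2^1 + 1·2^2 + 0·2^3 + 1·2^4 + 1·2^5
Factor λ_0 = (0, 0, 0, 0, 1, 1, 0, 0)
Factor λ_1 = (1, 1, 1, 0, 0, 0, 1, 1)
Factor λ_2 = (0, 0, 0, 0, 0, 0, 1, 1)
Factor λ_3 = (0, 0, 0, 0, 1, 1, 1, 0)
Factor λ_4 = (1, 1, 0, 0, 1, 1, 0, 1)
Factor λ_5 = (0, 1, 1, 0, 1, 1, 0, 1)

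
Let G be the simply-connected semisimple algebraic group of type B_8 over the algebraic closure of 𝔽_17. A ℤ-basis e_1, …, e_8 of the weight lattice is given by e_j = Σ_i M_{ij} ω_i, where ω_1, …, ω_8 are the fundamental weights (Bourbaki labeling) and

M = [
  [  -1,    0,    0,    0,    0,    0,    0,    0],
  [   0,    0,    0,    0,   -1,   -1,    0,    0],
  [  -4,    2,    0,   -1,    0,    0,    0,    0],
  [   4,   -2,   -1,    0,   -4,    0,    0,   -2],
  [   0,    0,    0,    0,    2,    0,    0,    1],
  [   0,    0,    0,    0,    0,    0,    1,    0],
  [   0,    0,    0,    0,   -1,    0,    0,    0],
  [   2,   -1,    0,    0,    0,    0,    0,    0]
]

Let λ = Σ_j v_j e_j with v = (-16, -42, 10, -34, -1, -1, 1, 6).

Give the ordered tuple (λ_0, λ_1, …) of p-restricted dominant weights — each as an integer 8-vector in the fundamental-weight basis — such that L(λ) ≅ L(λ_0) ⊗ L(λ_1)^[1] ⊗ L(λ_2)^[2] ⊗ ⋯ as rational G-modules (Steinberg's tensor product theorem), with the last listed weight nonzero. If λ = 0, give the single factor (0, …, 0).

((16, 2, 14, 2, 4, 1, 1, 10),)

ω-coordinates c = M·v, v = (-16, -42, 10, -34, -1, -1, 1, 6):
  c_1 = -1*-16 + 0*-42 + 0*10 + 0*-34 + 0*-1 + 0*-1 + 0*1 + 0*6 = 16
  c_2 = 0*-16 + 0*-42 + 0*10 + 0*-34 + -1*-1 + -1*-1 + 0*1 + 0*6 = 2
  c_3 = -4*-16 + 2*-42 + 0*10 + -1*-34 + 0*-1 + 0*-1 + 0*1 + 0*6 = 14
  c_4 = 4*-16 + -2*-42 + -1*10 + 0*-34 + -4*-1 + 0*-1 + 0*1 + -2*6 = 2
  c_5 = 0*-16 + 0*-42 + 0*10 + 0*-34 + 2*-1 + 0*-1 + 0*1 + 1*6 = 4
  c_6 = 0*-16 + 0*-42 + 0*10 + 0*-34 + 0*-1 + 0*-1 + 1*1 + 0*6 = 1
  c_7 = 0*-16 + 0*-42 + 0*10 + 0*-34 + -1*-1 + 0*-1 + 0*1 + 0*6 = 1
  c_8 = 2*-16 + -1*-42 + 0*10 + 0*-34 + 0*-1 + 0*-1 + 0*1 + 0*6 = 10
Writing each c_i in base p = 17:
  c_1 = 16 = 16·17^0
  c_2 = 2 = 2·17^0
  c_3 = 14 = 14·17^0
  c_4 = 2 = 2·17^0
  c_5 = 4 = 4·17^0
  c_6 = 1 = 1·17^0
  c_7 = 1 = 1·17^0
  c_8 = 10 = 10·17^0
p-restricted factor λ_0 = (16, 2, 14, 2, 4, 1, 1, 10)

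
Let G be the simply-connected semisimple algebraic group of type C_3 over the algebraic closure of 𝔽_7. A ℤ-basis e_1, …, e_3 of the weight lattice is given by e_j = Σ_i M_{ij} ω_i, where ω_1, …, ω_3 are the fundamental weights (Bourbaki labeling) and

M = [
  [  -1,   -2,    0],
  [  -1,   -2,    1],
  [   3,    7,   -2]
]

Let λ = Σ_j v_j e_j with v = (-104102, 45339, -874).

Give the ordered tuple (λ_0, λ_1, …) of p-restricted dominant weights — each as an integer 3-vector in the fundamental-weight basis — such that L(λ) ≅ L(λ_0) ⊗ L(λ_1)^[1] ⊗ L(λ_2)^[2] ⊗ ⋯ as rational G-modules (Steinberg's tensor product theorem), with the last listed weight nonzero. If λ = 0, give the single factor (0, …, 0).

Change of basis e → ω: c = M·v where v = (-104102, 45339, -874):
  c_1 = (-1)·(-104102) + (-2)·(45339) + (0)·(-874) = 13424
  c_2 = (-1)·(-104102) + (-2)·(45339) + (1)·(-874) = 12550
  c_3 = (3)·(-104102) + 7·45339 + (-2)·(-874) = 6815
p = 7; digits c_i = Σ_j d_{ij}·7^j, 0 ≤ d_{ij} < 7:
  c_1 = 13424 = 5·7^0 + 6·7^1 + 0·7^2 + 4·7^3 + 5·7^4
  c_2 = 12550 = 6·7^0 + 0·7^1 + 4·7^2 + 1·7^3 + 5·7^4
  c_3 = 6815 = 4·7^0 + 0·7^1 + 6·7^2 + 5·7^3 + 2·7^4
λ_0 = (5, 6, 4)
λ_1 = (6, 0, 0)
λ_2 = (0, 4, 6)
λ_3 = (4, 1, 5)
λ_4 = (5, 5, 2)

((5, 6, 4), (6, 0, 0), (0, 4, 6), (4, 1, 5), (5, 5, 2))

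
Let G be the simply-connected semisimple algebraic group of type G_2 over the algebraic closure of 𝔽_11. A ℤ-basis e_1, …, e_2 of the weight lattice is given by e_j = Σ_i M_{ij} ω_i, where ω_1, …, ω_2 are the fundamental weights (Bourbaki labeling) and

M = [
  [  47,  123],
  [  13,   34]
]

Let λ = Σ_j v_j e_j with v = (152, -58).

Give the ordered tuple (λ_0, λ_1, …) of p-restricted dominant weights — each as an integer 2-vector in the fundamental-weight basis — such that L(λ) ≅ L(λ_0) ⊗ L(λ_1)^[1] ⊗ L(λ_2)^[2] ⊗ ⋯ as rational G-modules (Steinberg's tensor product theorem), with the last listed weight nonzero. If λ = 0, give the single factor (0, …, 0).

((10, 4),)

ω-coordinates c = M·v, v = (152, -58):
  c_1 = 47·152 + (123)·(-58) = 10
  c_2 = 13·152 + (34)·(-58) = 4
Expand coordinatewise in base 11:
  c_1 = 10 = 10·11^0
  c_2 = 4 = 4·11^0
λ_0 = (10, 4)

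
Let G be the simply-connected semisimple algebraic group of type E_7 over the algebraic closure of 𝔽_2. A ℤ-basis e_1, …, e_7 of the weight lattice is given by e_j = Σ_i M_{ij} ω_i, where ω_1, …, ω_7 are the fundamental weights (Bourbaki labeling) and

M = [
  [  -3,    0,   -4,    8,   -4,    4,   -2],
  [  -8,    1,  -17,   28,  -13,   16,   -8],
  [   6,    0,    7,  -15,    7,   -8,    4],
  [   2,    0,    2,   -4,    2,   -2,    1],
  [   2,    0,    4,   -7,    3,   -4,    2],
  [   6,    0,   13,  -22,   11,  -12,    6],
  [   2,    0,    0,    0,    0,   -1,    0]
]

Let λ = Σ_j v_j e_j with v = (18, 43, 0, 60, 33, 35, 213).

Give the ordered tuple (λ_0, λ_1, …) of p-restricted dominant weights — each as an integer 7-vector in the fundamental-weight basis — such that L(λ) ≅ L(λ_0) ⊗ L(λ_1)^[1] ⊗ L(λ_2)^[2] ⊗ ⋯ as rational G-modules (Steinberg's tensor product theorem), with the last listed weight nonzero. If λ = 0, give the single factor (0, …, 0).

ω-coordinates c = M·v, v = (18, 43, 0, 60, 33, 35, 213):
  c_1 = (-3)·(18) + 0·43 + (-4)·(0) + 8·60 + (-4)·(33) + 4·35 + (-2)·(213) = 8
  c_2 = (-8)·(18) + 1·43 + (-17)·(0) + 28·60 + (-13)·(33) + 16·35 + (-8)·(213) = 6
  c_3 = 6·18 + 0·43 + 7·0 + (-15)·(60) + 7·33 + (-8)·(35) + 4·213 = 11
  c_4 = 2·18 + 0·43 + 2·0 + (-4)·(60) + 2·33 + (-2)·(35) + 1·213 = 5
  c_5 = 2·18 + 0·43 + 4·0 + (-7)·(60) + 3·33 + (-4)·(35) + 2·213 = 1
  c_6 = 6·18 + 0·43 + 13·0 + (-22)·(60) + 11·33 + (-12)·(35) + 6·213 = 9
  c_7 = 2·18 + 0·43 + 0·0 + 0·60 + 0·33 + (-1)·(35) + 0·213 = 1
Writing each c_i in base p = 2:
  c_1 = 8 = 0·2^0 + 0·2^1 + 0·2^2 + 1·2^3
  c_2 = 6 = 0·2^0 + 1·2^1 + 1·2^2
  c_3 = 11 = 1·2^0 + 1·2^1 + 0·2^2 + 1·2^3
  c_4 = 5 = 1·2^0 + 0·2^1 + 1·2^2
  c_5 = 1 = 1·2^0
  c_6 = 9 = 1·2^0 + 0·2^1 + 0·2^2 + 1·2^3
  c_7 = 1 = 1·2^0
Factor λ_0 = (0, 0, 1, 1, 1, 1, 1)
Factor λ_1 = (0, 1, 1, 0, 0, 0, 0)
Factor λ_2 = (0, 1, 0, 1, 0, 0, 0)
Factor λ_3 = (1, 0, 1, 0, 0, 1, 0)

((0, 0, 1, 1, 1, 1, 1), (0, 1, 1, 0, 0, 0, 0), (0, 1, 0, 1, 0, 0, 0), (1, 0, 1, 0, 0, 1, 0))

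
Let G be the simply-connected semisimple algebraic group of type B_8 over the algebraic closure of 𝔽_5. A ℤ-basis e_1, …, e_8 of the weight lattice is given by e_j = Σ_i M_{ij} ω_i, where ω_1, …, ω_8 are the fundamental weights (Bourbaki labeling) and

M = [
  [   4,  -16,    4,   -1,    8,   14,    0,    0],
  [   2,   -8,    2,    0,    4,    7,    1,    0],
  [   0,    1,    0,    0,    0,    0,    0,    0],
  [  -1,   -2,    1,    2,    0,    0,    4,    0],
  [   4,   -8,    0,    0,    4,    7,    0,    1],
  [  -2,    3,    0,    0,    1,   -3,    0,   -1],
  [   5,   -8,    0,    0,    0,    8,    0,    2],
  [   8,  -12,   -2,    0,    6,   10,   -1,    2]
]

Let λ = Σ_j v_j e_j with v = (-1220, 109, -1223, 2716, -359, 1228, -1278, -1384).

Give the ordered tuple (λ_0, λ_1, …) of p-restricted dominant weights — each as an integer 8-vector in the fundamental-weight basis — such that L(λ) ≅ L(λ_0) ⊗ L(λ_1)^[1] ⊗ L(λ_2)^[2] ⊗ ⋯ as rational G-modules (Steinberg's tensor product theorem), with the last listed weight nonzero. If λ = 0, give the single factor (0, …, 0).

((3, 4, 4, 4, 4, 3, 4, 4), (2, 4, 1, 4, 4, 1, 1, 2), (3, 4, 4, 3, 0, 4, 3, 0))

In the fundamental-weight basis, λ has coordinates c = M·v (v = (-1220, 109, -1223, 2716, -359, 1228, -1278, -1384)):
  c_1 = (4)·(-1220) + (-16)·(109) + (4)·(-1223) + (-1)·(2716) + (8)·(-359) + (14)·(1228) + (0)·(-1278) + (0)·(-1384) = 88
  c_2 = (2)·(-1220) + (-8)·(109) + (2)·(-1223) + (0)·(2716) + (4)·(-359) + (7)·(1228) + (1)·(-1278) + (0)·(-1384) = 124
  c_3 = (0)·(-1220) + (1)·(109) + (0)·(-1223) + (0)·(2716) + (0)·(-359) + (0)·(1228) + (0)·(-1278) + (0)·(-1384) = 109
  c_4 = (-1)·(-1220) + (-2)·(109) + (1)·(-1223) + (2)·(2716) + (0)·(-359) + (0)·(1228) + (4)·(-1278) + (0)·(-1384) = 99
  c_5 = (4)·(-1220) + (-8)·(109) + (0)·(-1223) + (0)·(2716) + (4)·(-359) + (7)·(1228) + (0)·(-1278) + (1)·(-1384) = 24
  c_6 = (-2)·(-1220) + (3)·(109) + (0)·(-1223) + (0)·(2716) + (1)·(-359) + (-3)·(1228) + (0)·(-1278) + (-1)·(-1384) = 108
  c_7 = (5)·(-1220) + (-8)·(109) + (0)·(-1223) + (0)·(2716) + (0)·(-359) + (8)·(1228) + (0)·(-1278) + (2)·(-1384) = 84
  c_8 = (8)·(-1220) + (-12)·(109) + (-2)·(-1223) + (0)·(2716) + (6)·(-359) + (10)·(1228) + (-1)·(-1278) + (2)·(-1384) = 14
Writing each c_i in base p = 5:
  c_1 = 88 = 3·5^0 + 2·5^1 + 3·5^2
  c_2 = 124 = 4·5^0 + 4·5^1 + 4·5^2
  c_3 = 109 = 4·5^0 + 1·5^1 + 4·5^2
  c_4 = 99 = 4·5^0 + 4·5^1 + 3·5^2
  c_5 = 24 = 4·5^0 + 4·5^1
  c_6 = 108 = 3·5^0 + 1·5^1 + 4·5^2
  c_7 = 84 = 4·5^0 + 1·5^1 + 3·5^2
  c_8 = 14 = 4·5^0 + 2·5^1
λ_0 = (3, 4, 4, 4, 4, 3, 4, 4)
λ_1 = (2, 4, 1, 4, 4, 1, 1, 2)
λ_2 = (3, 4, 4, 3, 0, 4, 3, 0)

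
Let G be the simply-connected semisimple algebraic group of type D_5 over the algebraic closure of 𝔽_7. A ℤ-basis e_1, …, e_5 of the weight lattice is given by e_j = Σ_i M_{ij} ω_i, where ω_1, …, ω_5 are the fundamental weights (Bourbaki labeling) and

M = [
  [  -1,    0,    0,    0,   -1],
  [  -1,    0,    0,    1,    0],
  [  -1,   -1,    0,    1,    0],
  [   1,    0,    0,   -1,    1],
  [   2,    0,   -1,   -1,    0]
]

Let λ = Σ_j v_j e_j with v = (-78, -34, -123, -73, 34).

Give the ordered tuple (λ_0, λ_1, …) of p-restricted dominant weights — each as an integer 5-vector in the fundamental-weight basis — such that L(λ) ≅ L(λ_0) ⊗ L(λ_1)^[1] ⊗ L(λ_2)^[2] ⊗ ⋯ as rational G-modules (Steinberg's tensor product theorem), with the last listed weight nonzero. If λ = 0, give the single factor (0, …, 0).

Compute c_i = Σ_j M_{ij} v_j with v = (-78, -34, -123, -73, 34):
  c_1 = (-1)·(-78) + (0)·(-34) + (0)·(-123) + (0)·(-73) + (-1)·(34) = 44
  c_2 = (-1)·(-78) + (0)·(-34) + (0)·(-123) + (1)·(-73) + 0·34 = 5
  c_3 = (-1)·(-78) + (-1)·(-34) + (0)·(-123) + (1)·(-73) + 0·34 = 39
  c_4 = (1)·(-78) + (0)·(-34) + (0)·(-123) + (-1)·(-73) + 1·34 = 29
  c_5 = (2)·(-78) + (0)·(-34) + (-1)·(-123) + (-1)·(-73) + 0·34 = 40
p = 7; digits c_i = Σ_j d_{ij}·7^j, 0 ≤ d_{ij} < 7:
  c_1 = 44 = 2·7^0 + 6·7^1
  c_2 = 5 = 5·7^0
  c_3 = 39 = 4·7^0 + 5·7^1
  c_4 = 29 = 1·7^0 + 4·7^1
  c_5 = 40 = 5·7^0 + 5·7^1
λ_0 = (2, 5, 4, 1, 5)
λ_1 = (6, 0, 5, 4, 5)

((2, 5, 4, 1, 5), (6, 0, 5, 4, 5))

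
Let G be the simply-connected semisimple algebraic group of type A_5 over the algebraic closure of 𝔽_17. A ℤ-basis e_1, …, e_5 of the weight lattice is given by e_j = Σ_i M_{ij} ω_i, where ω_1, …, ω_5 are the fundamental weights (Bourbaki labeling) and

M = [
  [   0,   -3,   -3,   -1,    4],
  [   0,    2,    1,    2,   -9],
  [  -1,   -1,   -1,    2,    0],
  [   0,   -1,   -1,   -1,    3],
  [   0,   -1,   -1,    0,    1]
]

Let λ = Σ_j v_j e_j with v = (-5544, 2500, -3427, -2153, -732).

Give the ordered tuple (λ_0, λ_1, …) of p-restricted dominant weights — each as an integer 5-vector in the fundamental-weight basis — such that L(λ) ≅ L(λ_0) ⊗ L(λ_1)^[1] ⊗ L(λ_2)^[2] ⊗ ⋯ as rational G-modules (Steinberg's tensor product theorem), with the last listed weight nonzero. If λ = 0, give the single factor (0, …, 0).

((0, 13, 6, 0, 8), (16, 5, 8, 1, 11), (6, 13, 7, 3, 0))

In the fundamental-weight basis, λ has coordinates c = M·v (v = (-5544, 2500, -3427, -2153, -732)):
  c_1 = (0)·(-5544) + (-3)·(2500) + (-3)·(-3427) + (-1)·(-2153) + (4)·(-732) = 2006
  c_2 = (0)·(-5544) + 2·2500 + (1)·(-3427) + (2)·(-2153) + (-9)·(-732) = 3855
  c_3 = (-1)·(-5544) + (-1)·(2500) + (-1)·(-3427) + (2)·(-2153) + (0)·(-732) = 2165
  c_4 = (0)·(-5544) + (-1)·(2500) + (-1)·(-3427) + (-1)·(-2153) + (3)·(-732) = 884
  c_5 = (0)·(-5544) + (-1)·(2500) + (-1)·(-3427) + (0)·(-2153) + (1)·(-732) = 195
Expand coordinatewise in base 17:
  c_1 = 2006 = 0·17^0 + 16·17^1 + 6·17^2
  c_2 = 3855 = 13·17^0 + 5·17^1 + 13·17^2
  c_3 = 2165 = 6·17^0 + 8·17^1 + 7·17^2
  c_4 = 884 = 0·17^0 + 1·17^1 + 3·17^2
  c_5 = 195 = 8·17^0 + 11·17^1
Factor λ_0 = (0, 13, 6, 0, 8)
Factor λ_1 = (16, 5, 8, 1, 11)
Factor λ_2 = (6, 13, 7, 3, 0)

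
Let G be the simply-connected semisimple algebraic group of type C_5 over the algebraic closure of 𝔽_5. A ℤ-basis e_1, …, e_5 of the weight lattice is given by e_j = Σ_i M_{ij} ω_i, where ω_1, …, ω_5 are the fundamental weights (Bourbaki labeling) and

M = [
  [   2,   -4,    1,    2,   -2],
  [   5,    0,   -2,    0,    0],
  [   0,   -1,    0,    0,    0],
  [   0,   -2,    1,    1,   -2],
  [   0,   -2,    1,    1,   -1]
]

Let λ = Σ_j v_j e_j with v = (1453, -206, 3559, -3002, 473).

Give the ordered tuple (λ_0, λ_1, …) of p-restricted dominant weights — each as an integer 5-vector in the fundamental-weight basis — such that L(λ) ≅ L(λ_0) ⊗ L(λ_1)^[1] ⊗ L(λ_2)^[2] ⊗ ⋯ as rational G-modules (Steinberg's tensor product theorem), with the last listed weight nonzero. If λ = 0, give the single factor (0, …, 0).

ω-coordinates c = M·v, v = (1453, -206, 3559, -3002, 473):
  c_1 = 2*1453 + -4*-206 + 1*3559 + 2*-3002 + -2*473 = 339
  c_2 = 5*1453 + 0*-206 + -2*3559 + 0*-3002 + 0*473 = 147
  c_3 = 0*1453 + -1*-206 + 0*3559 + 0*-3002 + 0*473 = 206
  c_4 = 0*1453 + -2*-206 + 1*3559 + 1*-3002 + -2*473 = 23
  c_5 = 0*1453 + -2*-206 + 1*3559 + 1*-3002 + -1*473 = 496
Writing each c_i in base p = 5:
  c_1 = 339 = 4·5^0 + 2·5^1 + 3·5^2 + 2·5^3
  c_2 = 147 = 2·5^0 + 4·5^1 + 0·5^2 + 1·5^3
  c_3 = 206 = 1·5^0 + 1·5^1 + 3·5^2 + 1·5^3
  c_4 = 23 = 3·5^0 + 4·5^1
  c_5 = 496 = 1·5^0 + 4·5^1 + 4·5^2 + 3·5^3
p-restricted factor λ_0 = (4, 2, 1, 3, 1)
p-restricted factor λ_1 = (2, 4, 1, 4, 4)
p-restricted factor λ_2 = (3, 0, 3, 0, 4)
p-restricted factor λ_3 = (2, 1, 1, 0, 3)

((4, 2, 1, 3, 1), (2, 4, 1, 4, 4), (3, 0, 3, 0, 4), (2, 1, 1, 0, 3))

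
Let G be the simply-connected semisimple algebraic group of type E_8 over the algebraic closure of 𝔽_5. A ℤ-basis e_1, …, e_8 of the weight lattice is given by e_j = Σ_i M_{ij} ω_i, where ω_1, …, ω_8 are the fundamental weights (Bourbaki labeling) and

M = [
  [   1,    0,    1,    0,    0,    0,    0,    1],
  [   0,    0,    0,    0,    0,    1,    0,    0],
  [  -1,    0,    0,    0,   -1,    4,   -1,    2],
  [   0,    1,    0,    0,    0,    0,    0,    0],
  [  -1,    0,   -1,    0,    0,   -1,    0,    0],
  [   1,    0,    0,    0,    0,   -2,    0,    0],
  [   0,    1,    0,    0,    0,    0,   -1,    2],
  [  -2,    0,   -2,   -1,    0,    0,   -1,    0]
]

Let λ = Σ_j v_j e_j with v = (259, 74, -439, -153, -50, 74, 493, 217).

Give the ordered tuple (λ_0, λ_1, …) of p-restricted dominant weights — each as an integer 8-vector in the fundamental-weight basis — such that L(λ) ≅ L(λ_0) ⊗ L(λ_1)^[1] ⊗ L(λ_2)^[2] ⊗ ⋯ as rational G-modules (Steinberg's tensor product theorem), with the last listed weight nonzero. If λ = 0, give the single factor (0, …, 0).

((2, 4, 3, 4, 1, 1, 0, 0), (2, 4, 0, 4, 1, 2, 3, 4), (1, 2, 1, 2, 4, 4, 0, 0))

In the fundamental-weight basis, λ has coordinates c = M·v (v = (259, 74, -439, -153, -50, 74, 493, 217)):
  c_1 = 1·259 + 0·74 + (1)·(-439) + (0)·(-153) + (0)·(-50) + 0·74 + 0·493 + 1·217 = 37
  c_2 = 0·259 + 0·74 + (0)·(-439) + (0)·(-153) + (0)·(-50) + 1·74 + 0·493 + 0·217 = 74
  c_3 = (-1)·(259) + 0·74 + (0)·(-439) + (0)·(-153) + (-1)·(-50) + 4·74 + (-1)·(493) + 2·217 = 28
  c_4 = 0·259 + 1·74 + (0)·(-439) + (0)·(-153) + (0)·(-50) + 0·74 + 0·493 + 0·217 = 74
  c_5 = (-1)·(259) + 0·74 + (-1)·(-439) + (0)·(-153) + (0)·(-50) + (-1)·(74) + 0·493 + 0·217 = 106
  c_6 = 1·259 + 0·74 + (0)·(-439) + (0)·(-153) + (0)·(-50) + (-2)·(74) + 0·493 + 0·217 = 111
  c_7 = 0·259 + 1·74 + (0)·(-439) + (0)·(-153) + (0)·(-50) + 0·74 + (-1)·(493) + 2·217 = 15
  c_8 = (-2)·(259) + 0·74 + (-2)·(-439) + (-1)·(-153) + (0)·(-50) + 0·74 + (-1)·(493) + 0·217 = 20
Writing each c_i in base p = 5:
  c_1 = 37 = 2·5^0 + 2·5^1 + 1·5^2
  c_2 = 74 = 4·5^0 + 4·5^1 + 2·5^2
  c_3 = 28 = 3·5^0 + 0·5^1 + 1·5^2
  c_4 = 74 = 4·5^0 + 4·5^1 + 2·5^2
  c_5 = 106 = 1·5^0 + 1·5^1 + 4·5^2
  c_6 = 111 = 1·5^0 + 2·5^1 + 4·5^2
  c_7 = 15 = 0·5^0 + 3·5^1
  c_8 = 20 = 0·5^0 + 4·5^1
λ_0 = (2, 4, 3, 4, 1, 1, 0, 0)
λ_1 = (2, 4, 0, 4, 1, 2, 3, 4)
λ_2 = (1, 2, 1, 2, 4, 4, 0, 0)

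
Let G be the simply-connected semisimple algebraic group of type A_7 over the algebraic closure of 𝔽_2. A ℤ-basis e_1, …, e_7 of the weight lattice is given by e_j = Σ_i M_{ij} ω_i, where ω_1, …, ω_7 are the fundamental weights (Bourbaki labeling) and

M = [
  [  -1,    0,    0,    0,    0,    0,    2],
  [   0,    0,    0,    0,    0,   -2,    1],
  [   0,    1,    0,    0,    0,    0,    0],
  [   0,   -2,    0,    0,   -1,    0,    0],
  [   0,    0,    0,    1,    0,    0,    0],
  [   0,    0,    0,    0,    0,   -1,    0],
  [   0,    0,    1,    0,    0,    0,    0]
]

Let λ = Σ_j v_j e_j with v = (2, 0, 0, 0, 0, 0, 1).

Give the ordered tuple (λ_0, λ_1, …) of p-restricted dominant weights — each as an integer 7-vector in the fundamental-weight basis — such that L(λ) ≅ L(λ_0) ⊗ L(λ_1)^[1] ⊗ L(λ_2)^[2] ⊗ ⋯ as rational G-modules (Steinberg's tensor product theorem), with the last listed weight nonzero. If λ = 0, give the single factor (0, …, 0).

((0, 1, 0, 0, 0, 0, 0),)

ω-coordinates c = M·v, v = (2, 0, 0, 0, 0, 0, 1):
  c_1 = (-1)·(2) + 0·0 + 0·0 + 0·0 + 0·0 + 0·0 + 2·1 = 0
  c_2 = 0·2 + 0·0 + 0·0 + 0·0 + 0·0 + (-2)·(0) + 1·1 = 1
  c_3 = 0·2 + 1·0 + 0·0 + 0·0 + 0·0 + 0·0 + 0·1 = 0
  c_4 = 0·2 + (-2)·(0) + 0·0 + 0·0 + (-1)·(0) + 0·0 + 0·1 = 0
  c_5 = 0·2 + 0·0 + 0·0 + 1·0 + 0·0 + 0·0 + 0·1 = 0
  c_6 = 0·2 + 0·0 + 0·0 + 0·0 + 0·0 + (-1)·(0) + 0·1 = 0
  c_7 = 0·2 + 0·0 + 1·0 + 0·0 + 0·0 + 0·0 + 0·1 = 0
Writing each c_i in base p = 2:
  c_1 = 0
  c_2 = 1 = 1·2^0
  c_3 = 0
  c_4 = 0
  c_5 = 0
  c_6 = 0
  c_7 = 0
Factor λ_0 = (0, 1, 0, 0, 0, 0, 0)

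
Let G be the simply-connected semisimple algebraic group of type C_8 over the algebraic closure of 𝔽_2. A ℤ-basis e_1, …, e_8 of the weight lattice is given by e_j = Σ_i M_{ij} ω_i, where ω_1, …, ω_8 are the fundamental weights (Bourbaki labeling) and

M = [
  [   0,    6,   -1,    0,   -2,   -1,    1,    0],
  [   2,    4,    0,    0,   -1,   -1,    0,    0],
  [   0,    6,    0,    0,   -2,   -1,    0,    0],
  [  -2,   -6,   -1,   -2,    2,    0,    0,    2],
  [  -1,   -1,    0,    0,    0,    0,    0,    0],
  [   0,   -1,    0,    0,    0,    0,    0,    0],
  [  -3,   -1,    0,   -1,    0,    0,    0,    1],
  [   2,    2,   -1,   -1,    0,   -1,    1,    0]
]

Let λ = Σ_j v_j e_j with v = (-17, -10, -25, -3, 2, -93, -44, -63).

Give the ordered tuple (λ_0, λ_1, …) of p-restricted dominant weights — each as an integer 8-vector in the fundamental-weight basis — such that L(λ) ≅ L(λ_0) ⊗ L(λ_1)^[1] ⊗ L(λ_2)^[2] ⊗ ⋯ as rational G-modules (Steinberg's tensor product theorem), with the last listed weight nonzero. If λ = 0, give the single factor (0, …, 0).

Change of basis e → ω: c = M·v where v = (-17, -10, -25, -3, 2, -93, -44, -63):
  c_1 = 0*-17 + 6*-10 + -1*-25 + 0*-3 + -2*2 + -1*-93 + 1*-44 + 0*-63 = 10
  c_2 = 2*-17 + 4*-10 + 0*-25 + 0*-3 + -1*2 + -1*-93 + 0*-44 + 0*-63 = 17
  c_3 = 0*-17 + 6*-10 + 0*-25 + 0*-3 + -2*2 + -1*-93 + 0*-44 + 0*-63 = 29
  c_4 = -2*-17 + -6*-10 + -1*-25 + -2*-3 + 2*2 + 0*-93 + 0*-44 + 2*-63 = 3
  c_5 = -1*-17 + -1*-10 + 0*-25 + 0*-3 + 0*2 + 0*-93 + 0*-44 + 0*-63 = 27
  c_6 = 0*-17 + -1*-10 + 0*-25 + 0*-3 + 0*2 + 0*-93 + 0*-44 + 0*-63 = 10
  c_7 = -3*-17 + -1*-10 + 0*-25 + -1*-3 + 0*2 + 0*-93 + 0*-44 + 1*-63 = 1
  c_8 = 2*-17 + 2*-10 + -1*-25 + -1*-3 + 0*2 + -1*-93 + 1*-44 + 0*-63 = 23
Base-2 expansion of each c_i:
  c_1 = 10 = 0·2^0 + 1·2^1 + 0·2^2 + 1·2^3
  c_2 = 17 = 1·2^0 + 0·2^1 + 0·2^2 + 0·2^3 + 1·2^4
  c_3 = 29 = 1·2^0 + 0·2^1 + 1·2^2 + 1·2^3 + 1·2^4
  c_4 = 3 = 1·2^0 + 1·2^1
  c_5 = 27 = 1·2^0 + 1·2^1 + 0·2^2 + 1·2^3 + 1·2^4
  c_6 = 10 = 0·2^0 + 1·2^1 + 0·2^2 + 1·2^3
  c_7 = 1 = 1·2^0
  c_8 = 23 = 1·2^0 + 1·2^1 + 1·2^2 + 0·2^3 + 1·2^4
λ_0 = (0, 1, 1, 1, 1, 0, 1, 1)
λ_1 = (1, 0, 0, 1, 1, 1, 0, 1)
λ_2 = (0, 0, 1, 0, 0, 0, 0, 1)
λ_3 = (1, 0, 1, 0, 1, 1, 0, 0)
λ_4 = (0, 1, 1, 0, 1, 0, 0, 1)

((0, 1, 1, 1, 1, 0, 1, 1), (1, 0, 0, 1, 1, 1, 0, 1), (0, 0, 1, 0, 0, 0, 0, 1), (1, 0, 1, 0, 1, 1, 0, 0), (0, 1, 1, 0, 1, 0, 0, 1))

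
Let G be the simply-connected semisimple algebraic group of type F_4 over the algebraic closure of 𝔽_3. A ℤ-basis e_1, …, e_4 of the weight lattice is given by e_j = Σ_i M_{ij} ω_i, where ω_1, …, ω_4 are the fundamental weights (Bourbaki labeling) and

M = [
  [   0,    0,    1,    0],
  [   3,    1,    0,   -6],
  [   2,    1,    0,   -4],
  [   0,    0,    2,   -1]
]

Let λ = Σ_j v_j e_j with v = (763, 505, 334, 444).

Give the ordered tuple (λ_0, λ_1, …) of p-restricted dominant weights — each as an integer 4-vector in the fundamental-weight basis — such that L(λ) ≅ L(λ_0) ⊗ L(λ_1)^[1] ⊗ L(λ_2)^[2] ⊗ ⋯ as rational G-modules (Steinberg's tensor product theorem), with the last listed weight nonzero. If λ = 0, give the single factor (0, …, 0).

ω-coordinates c = M·v, v = (763, 505, 334, 444):
  c_1 = 0*763 + 0*505 + 1*334 + 0*444 = 334
  c_2 = 3*763 + 1*505 + 0*334 + -6*444 = 130
  c_3 = 2*763 + 1*505 + 0*334 + -4*444 = 255
  c_4 = 0*763 + 0*505 + 2*334 + -1*444 = 224
Expand coordinatewise in base 3:
  c_1 = 334 = 1·3^0 + 0·3^1 + 1·3^2 + 0·3^3 + 1·3^4 + 1·3^5
  c_2 = 130 = 1·3^0 + 1·3^1 + 2·3^2 + 1·3^3 + 1·3^4
  c_3 = 255 = 0·3^0 + 1·3^1 + 1·3^2 + 0·3^3 + 0·3^4 + 1·3^5
  c_4 = 224 = 2·3^0 + 2·3^1 + 0·3^2 + 2·3^3 + 2·3^4
p-restricted factor λ_0 = (1, 1, 0, 2)
p-restricted factor λ_1 = (0, 1, 1, 2)
p-restricted factor λ_2 = (1, 2, 1, 0)
p-restricted factor λ_3 = (0, 1, 0, 2)
p-restricted factor λ_4 = (1, 1, 0, 2)
p-restricted factor λ_5 = (1, 0, 1, 0)

((1, 1, 0, 2), (0, 1, 1, 2), (1, 2, 1, 0), (0, 1, 0, 2), (1, 1, 0, 2), (1, 0, 1, 0))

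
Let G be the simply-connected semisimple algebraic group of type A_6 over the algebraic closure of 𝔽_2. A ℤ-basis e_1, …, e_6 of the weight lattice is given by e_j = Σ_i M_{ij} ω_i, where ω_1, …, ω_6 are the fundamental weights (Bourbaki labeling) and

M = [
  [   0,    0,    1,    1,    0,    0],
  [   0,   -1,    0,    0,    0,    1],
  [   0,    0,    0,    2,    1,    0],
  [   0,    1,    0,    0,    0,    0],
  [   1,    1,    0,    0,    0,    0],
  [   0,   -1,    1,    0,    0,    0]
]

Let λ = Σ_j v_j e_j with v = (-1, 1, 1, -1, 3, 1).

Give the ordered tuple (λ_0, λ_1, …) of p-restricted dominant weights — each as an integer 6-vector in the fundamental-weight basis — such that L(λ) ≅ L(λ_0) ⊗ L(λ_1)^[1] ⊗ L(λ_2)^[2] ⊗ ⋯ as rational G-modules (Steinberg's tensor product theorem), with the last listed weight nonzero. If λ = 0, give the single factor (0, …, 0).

((0, 0, 1, 1, 0, 0),)

ω-coordinates c = M·v, v = (-1, 1, 1, -1, 3, 1):
  c_1 = (0)·(-1) + (0)·(1) + (1)·(1) + (1)·(-1) + (0)·(3) + (0)·(1) = 0
  c_2 = (0)·(-1) + (-1)·(1) + (0)·(1) + (0)·(-1) + (0)·(3) + (1)·(1) = 0
  c_3 = (0)·(-1) + (0)·(1) + (0)·(1) + (2)·(-1) + (1)·(3) + (0)·(1) = 1
  c_4 = (0)·(-1) + (1)·(1) + (0)·(1) + (0)·(-1) + (0)·(3) + (0)·(1) = 1
  c_5 = (1)·(-1) + (1)·(1) + (0)·(1) + (0)·(-1) + (0)·(3) + (0)·(1) = 0
  c_6 = (0)·(-1) + (-1)·(1) + (1)·(1) + (0)·(-1) + (0)·(3) + (0)·(1) = 0
Writing each c_i in base p = 2:
  c_1 = 0
  c_2 = 0
  c_3 = 1 = 1·2^0
  c_4 = 1 = 1·2^0
  c_5 = 0
  c_6 = 0
Factor λ_0 = (0, 0, 1, 1, 0, 0)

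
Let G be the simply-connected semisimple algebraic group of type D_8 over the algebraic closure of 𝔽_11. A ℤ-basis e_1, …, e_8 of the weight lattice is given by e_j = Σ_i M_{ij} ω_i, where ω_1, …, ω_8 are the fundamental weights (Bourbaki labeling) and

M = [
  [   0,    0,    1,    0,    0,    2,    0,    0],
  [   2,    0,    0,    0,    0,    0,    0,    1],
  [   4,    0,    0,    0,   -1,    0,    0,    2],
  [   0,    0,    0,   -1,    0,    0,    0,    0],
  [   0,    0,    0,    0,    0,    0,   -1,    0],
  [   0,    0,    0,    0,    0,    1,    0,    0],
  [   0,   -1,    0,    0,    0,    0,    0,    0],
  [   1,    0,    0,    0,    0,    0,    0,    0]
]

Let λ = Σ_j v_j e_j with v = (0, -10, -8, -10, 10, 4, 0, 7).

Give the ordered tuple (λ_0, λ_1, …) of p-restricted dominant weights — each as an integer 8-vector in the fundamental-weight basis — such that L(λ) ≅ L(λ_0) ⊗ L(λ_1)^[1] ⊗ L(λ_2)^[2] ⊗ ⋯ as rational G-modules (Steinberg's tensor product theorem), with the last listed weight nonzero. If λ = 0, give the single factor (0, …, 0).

((0, 7, 4, 10, 0, 4, 10, 0),)

Compute c_i = Σ_j M_{ij} v_j with v = (0, -10, -8, -10, 10, 4, 0, 7):
  c_1 = 0·0 + (0)·(-10) + (1)·(-8) + (0)·(-10) + 0·10 + 2·4 + 0·0 + 0·7 = 0
  c_2 = 2·0 + (0)·(-10) + (0)·(-8) + (0)·(-10) + 0·10 + 0·4 + 0·0 + 1·7 = 7
  c_3 = 4·0 + (0)·(-10) + (0)·(-8) + (0)·(-10) + (-1)·(10) + 0·4 + 0·0 + 2·7 = 4
  c_4 = 0·0 + (0)·(-10) + (0)·(-8) + (-1)·(-10) + 0·10 + 0·4 + 0·0 + 0·7 = 10
  c_5 = 0·0 + (0)·(-10) + (0)·(-8) + (0)·(-10) + 0·10 + 0·4 + (-1)·(0) + 0·7 = 0
  c_6 = 0·0 + (0)·(-10) + (0)·(-8) + (0)·(-10) + 0·10 + 1·4 + 0·0 + 0·7 = 4
  c_7 = 0·0 + (-1)·(-10) + (0)·(-8) + (0)·(-10) + 0·10 + 0·4 + 0·0 + 0·7 = 10
  c_8 = 1·0 + (0)·(-10) + (0)·(-8) + (0)·(-10) + 0·10 + 0·4 + 0·0 + 0·7 = 0
Expand coordinatewise in base 11:
  c_1 = 0
  c_2 = 7 = 7·11^0
  c_3 = 4 = 4·11^0
  c_4 = 10 = 10·11^0
  c_5 = 0
  c_6 = 4 = 4·11^0
  c_7 = 10 = 10·11^0
  c_8 = 0
λ_0 = (0, 7, 4, 10, 0, 4, 10, 0)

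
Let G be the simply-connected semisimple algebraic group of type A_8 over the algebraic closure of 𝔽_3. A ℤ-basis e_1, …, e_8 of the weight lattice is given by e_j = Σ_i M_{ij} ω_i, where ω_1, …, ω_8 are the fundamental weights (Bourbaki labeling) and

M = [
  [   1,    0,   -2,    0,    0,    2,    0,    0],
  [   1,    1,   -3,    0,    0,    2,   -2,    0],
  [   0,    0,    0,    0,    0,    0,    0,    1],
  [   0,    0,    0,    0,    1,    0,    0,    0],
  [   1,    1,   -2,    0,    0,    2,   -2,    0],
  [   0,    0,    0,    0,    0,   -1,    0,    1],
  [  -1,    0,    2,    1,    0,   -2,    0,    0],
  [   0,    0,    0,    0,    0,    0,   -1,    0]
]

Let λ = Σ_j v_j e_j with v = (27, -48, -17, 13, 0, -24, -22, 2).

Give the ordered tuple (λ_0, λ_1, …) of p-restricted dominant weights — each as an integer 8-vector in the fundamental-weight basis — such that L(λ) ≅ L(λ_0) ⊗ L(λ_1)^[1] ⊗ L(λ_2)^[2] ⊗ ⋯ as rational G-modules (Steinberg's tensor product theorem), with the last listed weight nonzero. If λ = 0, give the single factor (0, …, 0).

Converting to the ω-basis (c_i = row i of M dotted with v = (27, -48, -17, 13, 0, -24, -22, 2)):
  c_1 = 1*27 + 0*-48 + -2*-17 + 0*13 + 0*0 + 2*-24 + 0*-22 + 0*2 = 13
  c_2 = 1*27 + 1*-48 + -3*-17 + 0*13 + 0*0 + 2*-24 + -2*-22 + 0*2 = 26
  c_3 = 0*27 + 0*-48 + 0*-17 + 0*13 + 0*0 + 0*-24 + 0*-22 + 1*2 = 2
  c_4 = 0*27 + 0*-48 + 0*-17 + 0*13 + 1*0 + 0*-24 + 0*-22 + 0*2 = 0
  c_5 = 1*27 + 1*-48 + -2*-17 + 0*13 + 0*0 + 2*-24 + -2*-22 + 0*2 = 9
  c_6 = 0*27 + 0*-48 + 0*-17 + 0*13 + 0*0 + -1*-24 + 0*-22 + 1*2 = 26
  c_7 = -1*27 + 0*-48 + 2*-17 + 1*13 + 0*0 + -2*-24 + 0*-22 + 0*2 = 0
  c_8 = 0*27 + 0*-48 + 0*-17 + 0*13 + 0*0 + 0*-24 + -1*-22 + 0*2 = 22
Base-3 expansion of each c_i:
  c_1 = 13 = 1·3^0 + 1·3^1 + 1·3^2
  c_2 = 26 = 2·3^0 + 2·3^1 + 2·3^2
  c_3 = 2 = 2·3^0
  c_4 = 0
  c_5 = 9 = 0·3^0 + 0·3^1 + 1·3^2
  c_6 = 26 = 2·3^0 + 2·3^1 + 2·3^2
  c_7 = 0
  c_8 = 22 = 1·3^0 + 1·3^1 + 2·3^2
λ_0 = (1, 2, 2, 0, 0, 2, 0, 1)
λ_1 = (1, 2, 0, 0, 0, 2, 0, 1)
λ_2 = (1, 2, 0, 0, 1, 2, 0, 2)

((1, 2, 2, 0, 0, 2, 0, 1), (1, 2, 0, 0, 0, 2, 0, 1), (1, 2, 0, 0, 1, 2, 0, 2))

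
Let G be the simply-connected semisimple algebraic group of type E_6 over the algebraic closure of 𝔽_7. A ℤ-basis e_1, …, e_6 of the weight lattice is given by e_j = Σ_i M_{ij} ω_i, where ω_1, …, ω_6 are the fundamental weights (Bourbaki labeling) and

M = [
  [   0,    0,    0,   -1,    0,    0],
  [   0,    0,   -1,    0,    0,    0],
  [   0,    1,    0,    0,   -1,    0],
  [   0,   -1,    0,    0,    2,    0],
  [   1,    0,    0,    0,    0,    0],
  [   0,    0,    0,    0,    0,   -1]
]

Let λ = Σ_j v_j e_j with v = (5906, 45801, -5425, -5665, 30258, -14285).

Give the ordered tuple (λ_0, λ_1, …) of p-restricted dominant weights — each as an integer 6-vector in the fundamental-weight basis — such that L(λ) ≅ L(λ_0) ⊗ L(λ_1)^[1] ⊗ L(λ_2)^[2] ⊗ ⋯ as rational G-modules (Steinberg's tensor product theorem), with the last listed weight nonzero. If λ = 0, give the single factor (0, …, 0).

((2, 0, 3, 1, 5, 5), (4, 5, 1, 2, 3, 3), (3, 5, 2, 6, 1, 4), (2, 1, 3, 0, 3, 6), (2, 2, 6, 6, 2, 5))

In the fundamental-weight basis, λ has coordinates c = M·v (v = (5906, 45801, -5425, -5665, 30258, -14285)):
  c_1 = 0*5906 + 0*45801 + 0*-5425 + -1*-5665 + 0*30258 + 0*-14285 = 5665
  c_2 = 0*5906 + 0*45801 + -1*-5425 + 0*-5665 + 0*30258 + 0*-14285 = 5425
  c_3 = 0*5906 + 1*45801 + 0*-5425 + 0*-5665 + -1*30258 + 0*-14285 = 15543
  c_4 = 0*5906 + -1*45801 + 0*-5425 + 0*-5665 + 2*30258 + 0*-14285 = 14715
  c_5 = 1*5906 + 0*45801 + 0*-5425 + 0*-5665 + 0*30258 + 0*-14285 = 5906
  c_6 = 0*5906 + 0*45801 + 0*-5425 + 0*-5665 + 0*30258 + -1*-14285 = 14285
Writing each c_i in base p = 7:
  c_1 = 5665 = 2·7^0 + 4·7^1 + 3·7^2 + 2·7^3 + 2·7^4
  c_2 = 5425 = 0·7^0 + 5·7^1 + 5·7^2 + 1·7^3 + 2·7^4
  c_3 = 15543 = 3·7^0 + 1·7^1 + 2·7^2 + 3·7^3 + 6·7^4
  c_4 = 14715 = 1·7^0 + 2·7^1 + 6·7^2 + 0·7^3 + 6·7^4
  c_5 = 5906 = 5·7^0 + 3·7^1 + 1·7^2 + 3·7^3 + 2·7^4
  c_6 = 14285 = 5·7^0 + 3·7^1 + 4·7^2 + 6·7^3 + 5·7^4
Factor λ_0 = (2, 0, 3, 1, 5, 5)
Factor λ_1 = (4, 5, 1, 2, 3, 3)
Factor λ_2 = (3, 5, 2, 6, 1, 4)
Factor λ_3 = (2, 1, 3, 0, 3, 6)
Factor λ_4 = (2, 2, 6, 6, 2, 5)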